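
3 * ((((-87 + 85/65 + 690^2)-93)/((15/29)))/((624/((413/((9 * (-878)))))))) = -74101423529/320505120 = -231.20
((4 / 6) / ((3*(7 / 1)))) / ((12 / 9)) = 1 / 42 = 0.02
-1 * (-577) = 577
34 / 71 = 0.48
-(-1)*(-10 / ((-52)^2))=-5 / 1352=-0.00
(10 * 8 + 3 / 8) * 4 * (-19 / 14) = -12217 / 28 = -436.32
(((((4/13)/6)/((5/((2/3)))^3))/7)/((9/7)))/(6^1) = 8/3553875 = 0.00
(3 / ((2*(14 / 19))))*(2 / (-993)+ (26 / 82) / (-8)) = -257735 / 3039904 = -0.08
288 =288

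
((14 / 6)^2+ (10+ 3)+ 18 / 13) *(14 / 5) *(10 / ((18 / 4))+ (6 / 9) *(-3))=12992 / 1053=12.34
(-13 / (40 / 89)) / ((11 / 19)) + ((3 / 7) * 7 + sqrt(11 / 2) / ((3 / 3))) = -20663 / 440 + sqrt(22) / 2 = -44.62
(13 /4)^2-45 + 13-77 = -98.44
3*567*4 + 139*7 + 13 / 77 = 598842 / 77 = 7777.17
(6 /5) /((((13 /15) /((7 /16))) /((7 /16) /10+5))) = 50841 /16640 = 3.06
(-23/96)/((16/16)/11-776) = 0.00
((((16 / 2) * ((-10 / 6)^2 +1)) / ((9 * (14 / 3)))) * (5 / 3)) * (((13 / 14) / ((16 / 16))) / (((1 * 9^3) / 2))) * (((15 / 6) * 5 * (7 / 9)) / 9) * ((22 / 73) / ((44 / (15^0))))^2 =27625 / 178419092607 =0.00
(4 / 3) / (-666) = -2 / 999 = -0.00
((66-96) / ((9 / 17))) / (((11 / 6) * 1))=-30.91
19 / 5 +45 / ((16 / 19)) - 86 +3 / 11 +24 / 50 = -123243 / 4400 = -28.01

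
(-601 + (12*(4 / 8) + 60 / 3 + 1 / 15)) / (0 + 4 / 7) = -15092 / 15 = -1006.13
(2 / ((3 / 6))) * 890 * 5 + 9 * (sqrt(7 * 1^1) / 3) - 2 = 3 * sqrt(7) + 17798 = 17805.94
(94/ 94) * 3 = 3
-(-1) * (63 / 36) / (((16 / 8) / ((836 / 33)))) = 22.17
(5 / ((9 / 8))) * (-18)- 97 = -177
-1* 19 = -19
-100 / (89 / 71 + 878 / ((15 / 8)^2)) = -0.40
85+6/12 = 171/2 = 85.50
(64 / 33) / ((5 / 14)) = 896 / 165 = 5.43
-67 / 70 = -0.96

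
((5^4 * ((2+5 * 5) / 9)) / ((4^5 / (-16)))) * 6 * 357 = -2008125 / 32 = -62753.91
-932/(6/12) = -1864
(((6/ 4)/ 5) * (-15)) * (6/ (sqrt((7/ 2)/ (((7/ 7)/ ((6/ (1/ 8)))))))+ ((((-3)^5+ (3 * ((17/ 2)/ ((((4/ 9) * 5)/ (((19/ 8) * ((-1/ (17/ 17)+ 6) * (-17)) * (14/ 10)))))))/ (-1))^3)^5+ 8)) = -4881751269334877369015876622588615138535303182124506915734019905745738502245536101369373391/ 75557863725914323419136000000000000000 - 9 * sqrt(42)/ 28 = -64609440084799107981253090000000000000000000000000000.00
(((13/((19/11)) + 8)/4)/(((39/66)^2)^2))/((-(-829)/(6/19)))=0.01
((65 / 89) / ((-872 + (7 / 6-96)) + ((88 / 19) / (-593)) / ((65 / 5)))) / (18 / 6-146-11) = 28561845 / 5822848809547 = 0.00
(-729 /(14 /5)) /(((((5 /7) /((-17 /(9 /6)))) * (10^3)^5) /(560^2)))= 202419 /156250000000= 0.00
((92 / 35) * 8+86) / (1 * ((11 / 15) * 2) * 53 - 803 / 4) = -44952 / 51667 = -0.87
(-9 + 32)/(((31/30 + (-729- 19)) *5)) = -138/22409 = -0.01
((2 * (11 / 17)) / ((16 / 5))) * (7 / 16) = 385 / 2176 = 0.18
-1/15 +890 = 13349/15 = 889.93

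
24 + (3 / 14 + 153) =2481 / 14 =177.21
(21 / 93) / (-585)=-7 / 18135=-0.00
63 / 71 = 0.89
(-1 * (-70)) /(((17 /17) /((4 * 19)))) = 5320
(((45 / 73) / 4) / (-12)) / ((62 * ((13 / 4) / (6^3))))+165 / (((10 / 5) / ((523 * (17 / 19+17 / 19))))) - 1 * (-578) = 43481186048 / 558961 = 77789.30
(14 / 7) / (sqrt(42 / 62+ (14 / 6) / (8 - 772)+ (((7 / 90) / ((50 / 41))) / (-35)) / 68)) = 600 * sqrt(614905534168523) / 6108919739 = 2.44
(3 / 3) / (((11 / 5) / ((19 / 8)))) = 95 / 88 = 1.08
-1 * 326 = -326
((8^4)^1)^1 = 4096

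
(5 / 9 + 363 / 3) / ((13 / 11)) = 12034 / 117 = 102.85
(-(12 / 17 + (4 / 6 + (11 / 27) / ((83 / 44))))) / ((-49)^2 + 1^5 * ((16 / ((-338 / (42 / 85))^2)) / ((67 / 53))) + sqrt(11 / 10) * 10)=-1633803933428731306612156150 / 2469391939244362212275922644859 + 680468102883327682153750 * sqrt(110) / 2469391939244362212275922644859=-0.00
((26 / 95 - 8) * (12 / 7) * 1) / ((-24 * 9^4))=367 / 4363065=0.00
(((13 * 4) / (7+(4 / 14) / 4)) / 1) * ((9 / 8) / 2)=91 / 22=4.14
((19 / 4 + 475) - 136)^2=1890625 / 16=118164.06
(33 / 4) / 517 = 3 / 188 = 0.02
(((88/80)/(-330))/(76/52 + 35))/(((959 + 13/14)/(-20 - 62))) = 3731/477756450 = 0.00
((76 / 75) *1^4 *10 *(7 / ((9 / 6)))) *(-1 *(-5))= 2128 / 9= 236.44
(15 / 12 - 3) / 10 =-7 / 40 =-0.18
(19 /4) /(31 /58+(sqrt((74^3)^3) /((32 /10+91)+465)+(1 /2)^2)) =-24498942741 /1399012136541998784719+1674648465174480 * sqrt(74) /1399012136541998784719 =0.00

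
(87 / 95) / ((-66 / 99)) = -261 / 190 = -1.37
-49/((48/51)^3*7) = -34391/4096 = -8.40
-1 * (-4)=4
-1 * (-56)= 56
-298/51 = -5.84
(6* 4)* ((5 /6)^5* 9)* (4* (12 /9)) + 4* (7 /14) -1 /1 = 12527 /27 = 463.96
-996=-996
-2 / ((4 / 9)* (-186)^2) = -1 / 7688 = -0.00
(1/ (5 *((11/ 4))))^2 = 16/ 3025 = 0.01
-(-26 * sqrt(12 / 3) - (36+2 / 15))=88.13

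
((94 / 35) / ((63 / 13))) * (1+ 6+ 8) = 1222 / 147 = 8.31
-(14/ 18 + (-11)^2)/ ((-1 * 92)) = 274/ 207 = 1.32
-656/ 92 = -164/ 23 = -7.13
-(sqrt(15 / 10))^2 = -3 / 2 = -1.50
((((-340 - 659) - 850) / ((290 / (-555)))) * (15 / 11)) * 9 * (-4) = -55414530 / 319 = -173713.26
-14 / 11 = -1.27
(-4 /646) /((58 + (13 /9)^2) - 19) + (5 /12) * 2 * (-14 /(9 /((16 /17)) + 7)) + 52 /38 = 56732849 /85458048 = 0.66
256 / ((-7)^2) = 256 / 49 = 5.22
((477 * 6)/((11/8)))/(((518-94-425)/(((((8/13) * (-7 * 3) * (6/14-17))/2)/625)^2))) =-44364754944/726171875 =-61.09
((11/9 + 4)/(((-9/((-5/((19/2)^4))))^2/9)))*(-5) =-1504000/1375668606321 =-0.00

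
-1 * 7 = -7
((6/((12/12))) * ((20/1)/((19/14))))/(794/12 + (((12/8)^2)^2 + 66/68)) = 274176/223877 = 1.22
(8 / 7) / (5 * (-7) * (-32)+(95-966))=8 / 1743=0.00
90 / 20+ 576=1161 / 2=580.50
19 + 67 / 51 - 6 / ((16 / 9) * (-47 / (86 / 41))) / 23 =183725435 / 9041484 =20.32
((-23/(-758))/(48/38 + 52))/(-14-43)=-1/100056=-0.00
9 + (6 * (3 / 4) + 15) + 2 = 61 / 2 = 30.50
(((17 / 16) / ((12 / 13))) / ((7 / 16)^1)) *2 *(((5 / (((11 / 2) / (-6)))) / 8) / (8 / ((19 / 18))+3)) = -20995 / 61908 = -0.34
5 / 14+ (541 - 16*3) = 6907 / 14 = 493.36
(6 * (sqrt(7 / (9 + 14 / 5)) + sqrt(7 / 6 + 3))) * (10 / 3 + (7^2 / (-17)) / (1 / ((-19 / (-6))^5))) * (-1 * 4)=120888211 * sqrt(2065) / 324972 + 604441055 * sqrt(6) / 33048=61704.99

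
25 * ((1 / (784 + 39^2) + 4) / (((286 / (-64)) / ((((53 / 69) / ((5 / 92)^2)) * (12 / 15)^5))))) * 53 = -312339934478336 / 3090140625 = -101076.28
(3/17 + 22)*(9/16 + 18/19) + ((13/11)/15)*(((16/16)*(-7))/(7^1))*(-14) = 1734863/50160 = 34.59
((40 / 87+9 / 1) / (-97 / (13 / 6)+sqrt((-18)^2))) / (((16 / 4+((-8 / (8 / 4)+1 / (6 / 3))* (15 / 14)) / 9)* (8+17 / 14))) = -149786 / 13995081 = -0.01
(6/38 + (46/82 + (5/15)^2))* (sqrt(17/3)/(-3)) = -5819* sqrt(51)/63099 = -0.66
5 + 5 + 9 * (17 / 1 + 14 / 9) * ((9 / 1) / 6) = 521 / 2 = 260.50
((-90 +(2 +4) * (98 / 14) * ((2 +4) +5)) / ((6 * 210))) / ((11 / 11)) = 31 / 105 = 0.30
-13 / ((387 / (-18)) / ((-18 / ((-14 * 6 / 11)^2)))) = -1573 / 8428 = -0.19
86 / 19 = 4.53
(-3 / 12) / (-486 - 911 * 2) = 1 / 9232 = 0.00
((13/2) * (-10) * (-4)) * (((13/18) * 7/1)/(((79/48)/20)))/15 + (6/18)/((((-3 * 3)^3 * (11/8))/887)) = 2023221176/1900503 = 1064.57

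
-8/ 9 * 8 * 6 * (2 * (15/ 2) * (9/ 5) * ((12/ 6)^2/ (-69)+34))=-899328/ 23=-39101.22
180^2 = 32400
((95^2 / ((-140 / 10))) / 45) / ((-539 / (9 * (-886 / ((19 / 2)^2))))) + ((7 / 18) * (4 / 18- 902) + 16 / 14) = -107544226 / 305613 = -351.90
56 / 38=28 / 19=1.47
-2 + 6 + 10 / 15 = 14 / 3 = 4.67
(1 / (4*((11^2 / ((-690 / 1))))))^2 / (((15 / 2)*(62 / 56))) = 111090 / 453871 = 0.24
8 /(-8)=-1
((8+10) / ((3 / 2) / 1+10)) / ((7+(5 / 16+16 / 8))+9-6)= 576 / 4531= 0.13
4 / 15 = 0.27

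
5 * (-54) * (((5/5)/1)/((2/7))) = -945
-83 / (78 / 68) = -2822 / 39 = -72.36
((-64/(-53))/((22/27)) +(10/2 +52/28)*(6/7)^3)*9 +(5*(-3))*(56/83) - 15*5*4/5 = -2081838084/116181989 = -17.92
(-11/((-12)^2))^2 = 121/20736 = 0.01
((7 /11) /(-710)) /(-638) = 7 /4982780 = 0.00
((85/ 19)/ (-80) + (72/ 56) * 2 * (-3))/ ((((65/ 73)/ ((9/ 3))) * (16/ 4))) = -724233/ 110656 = -6.54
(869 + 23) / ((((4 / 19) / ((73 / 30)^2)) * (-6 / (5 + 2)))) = -158052811 / 5400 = -29269.04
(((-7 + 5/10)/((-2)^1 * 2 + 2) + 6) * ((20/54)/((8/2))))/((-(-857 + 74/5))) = 925/909576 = 0.00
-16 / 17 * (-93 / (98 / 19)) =14136 / 833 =16.97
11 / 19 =0.58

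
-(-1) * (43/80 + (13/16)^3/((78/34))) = 47389/61440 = 0.77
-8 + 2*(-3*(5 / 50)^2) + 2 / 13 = -5139 / 650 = -7.91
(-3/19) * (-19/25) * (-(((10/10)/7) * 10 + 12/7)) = -66/175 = -0.38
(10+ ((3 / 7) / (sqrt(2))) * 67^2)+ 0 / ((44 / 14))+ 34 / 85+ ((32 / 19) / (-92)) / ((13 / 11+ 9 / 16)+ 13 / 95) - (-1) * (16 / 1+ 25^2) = 2356140483 / 3617095+ 13467 * sqrt(2) / 14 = 2011.76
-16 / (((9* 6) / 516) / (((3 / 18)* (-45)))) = 3440 / 3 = 1146.67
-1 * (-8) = 8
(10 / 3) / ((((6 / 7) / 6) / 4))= 280 / 3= 93.33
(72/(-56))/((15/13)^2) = -169/175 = -0.97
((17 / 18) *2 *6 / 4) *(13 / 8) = 221 / 48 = 4.60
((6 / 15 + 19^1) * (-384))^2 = 1387413504 / 25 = 55496540.16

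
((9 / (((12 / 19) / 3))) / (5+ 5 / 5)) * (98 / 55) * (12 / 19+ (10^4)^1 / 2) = 3491691 / 55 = 63485.29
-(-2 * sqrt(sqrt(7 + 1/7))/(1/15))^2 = -4500 * sqrt(14)/7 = -2405.35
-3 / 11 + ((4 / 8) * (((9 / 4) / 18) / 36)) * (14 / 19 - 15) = -35813 / 120384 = -0.30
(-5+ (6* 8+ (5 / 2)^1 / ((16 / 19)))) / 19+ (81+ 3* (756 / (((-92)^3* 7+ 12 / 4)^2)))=1506930587587365655 / 18064508315469152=83.42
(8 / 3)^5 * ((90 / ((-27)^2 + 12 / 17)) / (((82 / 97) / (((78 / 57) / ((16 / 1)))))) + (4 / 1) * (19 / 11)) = 1607274844160 / 1722034809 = 933.36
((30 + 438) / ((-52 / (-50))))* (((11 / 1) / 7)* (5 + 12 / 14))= 202950 / 49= 4141.84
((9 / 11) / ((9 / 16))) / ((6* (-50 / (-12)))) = 16 / 275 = 0.06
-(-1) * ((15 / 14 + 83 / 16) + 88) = 10557 / 112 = 94.26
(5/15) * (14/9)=14/27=0.52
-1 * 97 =-97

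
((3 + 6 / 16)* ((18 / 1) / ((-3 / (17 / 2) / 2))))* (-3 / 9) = 459 / 4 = 114.75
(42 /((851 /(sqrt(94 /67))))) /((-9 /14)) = -196 * sqrt(6298) /171051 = -0.09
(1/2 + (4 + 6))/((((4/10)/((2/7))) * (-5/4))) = -6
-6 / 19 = -0.32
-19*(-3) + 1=58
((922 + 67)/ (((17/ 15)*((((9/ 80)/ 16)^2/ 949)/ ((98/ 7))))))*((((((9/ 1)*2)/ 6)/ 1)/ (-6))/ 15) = -10764168396800/ 1377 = -7817115756.57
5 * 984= 4920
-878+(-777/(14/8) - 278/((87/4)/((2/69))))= -7938190/6003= -1322.37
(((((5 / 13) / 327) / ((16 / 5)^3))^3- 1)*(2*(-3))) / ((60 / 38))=100301345689789278682109 / 26395090970998399303680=3.80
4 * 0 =0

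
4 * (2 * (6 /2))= 24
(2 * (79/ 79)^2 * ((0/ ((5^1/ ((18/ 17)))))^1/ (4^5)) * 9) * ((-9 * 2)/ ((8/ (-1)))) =0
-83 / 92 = -0.90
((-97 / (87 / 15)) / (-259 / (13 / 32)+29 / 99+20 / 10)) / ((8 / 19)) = 11859705 / 189674152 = 0.06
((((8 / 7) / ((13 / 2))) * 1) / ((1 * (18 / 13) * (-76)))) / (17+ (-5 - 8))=-1 / 2394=-0.00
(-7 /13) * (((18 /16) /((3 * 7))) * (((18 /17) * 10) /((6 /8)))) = -90 /221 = -0.41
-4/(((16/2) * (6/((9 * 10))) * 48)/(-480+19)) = 2305/32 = 72.03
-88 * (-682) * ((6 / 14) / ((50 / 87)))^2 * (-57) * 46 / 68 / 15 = -85791.54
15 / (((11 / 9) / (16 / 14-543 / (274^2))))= 80568945 / 5780852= 13.94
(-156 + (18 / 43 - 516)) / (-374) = 1.80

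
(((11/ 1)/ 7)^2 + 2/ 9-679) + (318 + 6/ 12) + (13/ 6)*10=-296477/ 882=-336.14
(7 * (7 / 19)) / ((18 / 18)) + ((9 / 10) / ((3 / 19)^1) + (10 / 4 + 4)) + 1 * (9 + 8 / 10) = 467 / 19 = 24.58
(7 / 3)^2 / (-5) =-49 / 45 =-1.09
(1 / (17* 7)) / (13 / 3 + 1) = 0.00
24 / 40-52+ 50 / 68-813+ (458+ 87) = -54173 / 170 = -318.66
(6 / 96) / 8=1 / 128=0.01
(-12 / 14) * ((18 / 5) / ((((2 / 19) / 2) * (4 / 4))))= -2052 / 35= -58.63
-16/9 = -1.78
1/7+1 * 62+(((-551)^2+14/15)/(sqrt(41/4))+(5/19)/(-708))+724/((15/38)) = 297601527/156940+9108058 * sqrt(41)/615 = 96725.59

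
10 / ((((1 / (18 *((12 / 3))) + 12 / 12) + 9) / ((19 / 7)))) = 13680 / 5047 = 2.71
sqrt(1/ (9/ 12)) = 2*sqrt(3)/ 3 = 1.15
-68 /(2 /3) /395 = -102 /395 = -0.26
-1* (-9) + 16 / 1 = 25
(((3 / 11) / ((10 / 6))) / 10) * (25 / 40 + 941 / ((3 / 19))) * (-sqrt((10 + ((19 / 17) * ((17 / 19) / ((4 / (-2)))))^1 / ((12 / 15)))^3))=-6437115 * sqrt(6) / 5632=-2799.65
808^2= 652864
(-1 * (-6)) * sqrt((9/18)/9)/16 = sqrt(2)/16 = 0.09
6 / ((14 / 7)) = 3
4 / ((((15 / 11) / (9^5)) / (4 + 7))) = 9526572 / 5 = 1905314.40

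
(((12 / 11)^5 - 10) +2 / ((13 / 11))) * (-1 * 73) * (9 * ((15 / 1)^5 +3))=7063932083319432 / 2093663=3373958503.98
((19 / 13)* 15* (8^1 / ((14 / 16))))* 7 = 18240 / 13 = 1403.08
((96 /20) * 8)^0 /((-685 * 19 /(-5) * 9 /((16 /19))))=16 /445113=0.00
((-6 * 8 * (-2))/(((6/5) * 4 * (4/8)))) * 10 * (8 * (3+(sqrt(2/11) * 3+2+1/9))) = 9600 * sqrt(22)/11+147200/9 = 20449.01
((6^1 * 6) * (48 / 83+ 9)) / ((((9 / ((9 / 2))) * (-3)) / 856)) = -4083120 / 83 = -49194.22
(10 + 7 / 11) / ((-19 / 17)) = -1989 / 209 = -9.52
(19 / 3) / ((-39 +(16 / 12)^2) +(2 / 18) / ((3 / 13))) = -171 / 992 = -0.17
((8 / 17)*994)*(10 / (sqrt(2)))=39760*sqrt(2) / 17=3307.60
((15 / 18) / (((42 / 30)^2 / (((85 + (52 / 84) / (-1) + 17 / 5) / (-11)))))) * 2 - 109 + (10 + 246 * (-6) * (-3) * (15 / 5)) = 447492620 / 33957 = 13178.21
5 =5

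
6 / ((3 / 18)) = 36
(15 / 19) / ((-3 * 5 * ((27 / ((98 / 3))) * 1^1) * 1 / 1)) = -98 / 1539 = -0.06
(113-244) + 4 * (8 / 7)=-885 / 7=-126.43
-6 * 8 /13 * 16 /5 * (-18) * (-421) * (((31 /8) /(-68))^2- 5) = 447394.17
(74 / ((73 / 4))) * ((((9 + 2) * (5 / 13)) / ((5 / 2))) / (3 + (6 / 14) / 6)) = 91168 / 40807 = 2.23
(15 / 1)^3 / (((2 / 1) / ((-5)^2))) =84375 / 2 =42187.50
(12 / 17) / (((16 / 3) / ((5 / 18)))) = 5 / 136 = 0.04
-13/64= -0.20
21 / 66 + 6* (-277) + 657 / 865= -31607351 / 19030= -1660.92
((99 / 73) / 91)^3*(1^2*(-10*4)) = -38811960 / 293151929707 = -0.00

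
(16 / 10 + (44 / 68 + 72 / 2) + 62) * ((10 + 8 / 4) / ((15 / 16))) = 545344 / 425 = 1283.16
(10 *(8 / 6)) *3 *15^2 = 9000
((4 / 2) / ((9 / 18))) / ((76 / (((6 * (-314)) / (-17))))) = 1884 / 323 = 5.83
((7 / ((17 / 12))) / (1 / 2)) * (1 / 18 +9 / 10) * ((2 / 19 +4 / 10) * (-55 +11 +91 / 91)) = -1656704 / 8075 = -205.16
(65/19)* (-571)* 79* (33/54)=-32252935/342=-94306.83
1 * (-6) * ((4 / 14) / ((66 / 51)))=-102 / 77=-1.32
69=69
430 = 430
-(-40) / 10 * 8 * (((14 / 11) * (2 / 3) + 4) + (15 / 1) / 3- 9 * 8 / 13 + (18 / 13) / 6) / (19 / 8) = 498688 / 8151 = 61.18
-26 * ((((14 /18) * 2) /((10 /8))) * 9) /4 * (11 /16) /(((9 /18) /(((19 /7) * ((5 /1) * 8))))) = -10868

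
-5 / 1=-5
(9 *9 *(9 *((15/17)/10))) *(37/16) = 148.75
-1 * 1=-1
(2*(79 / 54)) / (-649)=-79 / 17523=-0.00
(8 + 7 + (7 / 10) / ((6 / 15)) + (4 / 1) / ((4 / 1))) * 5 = 355 / 4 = 88.75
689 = 689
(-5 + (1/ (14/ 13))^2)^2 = 657721/ 38416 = 17.12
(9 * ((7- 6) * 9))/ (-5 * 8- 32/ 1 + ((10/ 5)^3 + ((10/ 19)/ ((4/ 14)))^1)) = -1539/ 1181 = -1.30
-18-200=-218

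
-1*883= -883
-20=-20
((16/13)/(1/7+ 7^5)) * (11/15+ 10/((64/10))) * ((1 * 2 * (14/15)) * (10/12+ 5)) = 188993/103237875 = 0.00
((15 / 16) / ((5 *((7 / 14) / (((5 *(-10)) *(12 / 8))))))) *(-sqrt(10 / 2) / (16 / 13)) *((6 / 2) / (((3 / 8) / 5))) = 14625 *sqrt(5) / 16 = 2043.91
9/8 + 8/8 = 17/8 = 2.12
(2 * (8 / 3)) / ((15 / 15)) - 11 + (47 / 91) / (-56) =-86773 / 15288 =-5.68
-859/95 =-9.04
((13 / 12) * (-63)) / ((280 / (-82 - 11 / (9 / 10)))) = 22.97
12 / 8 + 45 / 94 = 93 / 47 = 1.98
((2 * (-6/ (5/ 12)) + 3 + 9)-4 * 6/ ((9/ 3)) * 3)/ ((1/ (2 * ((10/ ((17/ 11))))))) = -528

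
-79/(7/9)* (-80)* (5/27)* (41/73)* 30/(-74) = -6478000/18907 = -342.62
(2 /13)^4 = 16 /28561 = 0.00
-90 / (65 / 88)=-1584 / 13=-121.85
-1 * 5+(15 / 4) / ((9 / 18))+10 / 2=15 / 2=7.50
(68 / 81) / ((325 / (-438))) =-9928 / 8775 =-1.13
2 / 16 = 1 / 8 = 0.12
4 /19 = 0.21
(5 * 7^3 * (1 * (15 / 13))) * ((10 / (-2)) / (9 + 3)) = -42875 / 52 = -824.52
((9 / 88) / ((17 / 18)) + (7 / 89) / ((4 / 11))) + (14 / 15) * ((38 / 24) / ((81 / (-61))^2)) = 11426331179 / 9827525070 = 1.16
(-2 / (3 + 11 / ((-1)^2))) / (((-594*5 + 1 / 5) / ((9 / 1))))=45 / 103943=0.00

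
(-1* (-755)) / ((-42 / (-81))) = 20385 / 14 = 1456.07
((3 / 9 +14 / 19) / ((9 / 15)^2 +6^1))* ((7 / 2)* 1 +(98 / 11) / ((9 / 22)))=693875 / 163134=4.25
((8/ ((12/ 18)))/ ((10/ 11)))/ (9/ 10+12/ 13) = 572/ 79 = 7.24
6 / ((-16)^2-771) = -0.01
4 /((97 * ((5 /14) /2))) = 112 /485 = 0.23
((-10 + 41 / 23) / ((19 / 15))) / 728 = -405 / 45448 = -0.01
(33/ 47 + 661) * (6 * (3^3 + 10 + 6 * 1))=8023800/ 47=170719.15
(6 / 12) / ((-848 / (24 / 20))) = -0.00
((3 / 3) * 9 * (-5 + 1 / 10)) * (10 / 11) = -441 / 11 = -40.09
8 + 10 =18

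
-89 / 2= -44.50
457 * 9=4113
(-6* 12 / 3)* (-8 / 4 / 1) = 48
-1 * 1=-1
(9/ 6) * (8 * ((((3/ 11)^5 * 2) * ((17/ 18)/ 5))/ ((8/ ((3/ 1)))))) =4131/ 1610510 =0.00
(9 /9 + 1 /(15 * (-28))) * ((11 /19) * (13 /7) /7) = 59917 /391020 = 0.15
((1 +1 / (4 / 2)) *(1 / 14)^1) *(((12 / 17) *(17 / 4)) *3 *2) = 27 / 14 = 1.93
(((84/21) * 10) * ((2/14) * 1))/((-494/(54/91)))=-1080/157339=-0.01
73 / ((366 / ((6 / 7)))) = 73 / 427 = 0.17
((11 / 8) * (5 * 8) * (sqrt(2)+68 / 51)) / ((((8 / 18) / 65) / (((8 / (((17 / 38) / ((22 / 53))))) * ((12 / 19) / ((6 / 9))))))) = 67953600 / 901+50965200 * sqrt(2) / 901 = 155415.40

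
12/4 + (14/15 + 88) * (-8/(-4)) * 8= 21389/15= 1425.93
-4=-4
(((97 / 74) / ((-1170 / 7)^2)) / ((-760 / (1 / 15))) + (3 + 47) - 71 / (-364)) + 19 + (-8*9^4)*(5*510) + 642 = -1081942627923173283271 / 8083628280000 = -133843688.80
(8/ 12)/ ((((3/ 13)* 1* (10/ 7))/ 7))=637/ 45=14.16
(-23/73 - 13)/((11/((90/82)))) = -43740/32923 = -1.33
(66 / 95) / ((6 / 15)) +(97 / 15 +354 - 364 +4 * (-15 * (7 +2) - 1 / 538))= -541.80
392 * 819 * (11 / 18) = 196196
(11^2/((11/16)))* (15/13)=2640/13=203.08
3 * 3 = 9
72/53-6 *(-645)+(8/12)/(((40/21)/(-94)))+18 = 3856.46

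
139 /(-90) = -1.54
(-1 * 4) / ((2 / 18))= -36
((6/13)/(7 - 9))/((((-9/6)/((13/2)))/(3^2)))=9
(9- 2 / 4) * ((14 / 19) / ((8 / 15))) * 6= 5355 / 76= 70.46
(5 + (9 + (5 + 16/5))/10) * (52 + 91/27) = 16744/45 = 372.09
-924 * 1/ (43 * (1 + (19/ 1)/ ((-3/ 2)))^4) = -10692/ 9218125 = -0.00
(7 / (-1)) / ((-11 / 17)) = 119 / 11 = 10.82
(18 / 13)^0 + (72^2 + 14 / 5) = 25939 / 5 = 5187.80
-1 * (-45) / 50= 9 / 10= 0.90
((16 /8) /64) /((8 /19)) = 0.07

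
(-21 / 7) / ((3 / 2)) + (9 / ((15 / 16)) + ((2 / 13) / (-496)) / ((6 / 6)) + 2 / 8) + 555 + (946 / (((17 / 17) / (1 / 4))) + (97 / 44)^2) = 3137254249 / 3901040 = 804.21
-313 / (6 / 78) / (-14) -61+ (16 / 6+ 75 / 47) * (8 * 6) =285729 / 658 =434.24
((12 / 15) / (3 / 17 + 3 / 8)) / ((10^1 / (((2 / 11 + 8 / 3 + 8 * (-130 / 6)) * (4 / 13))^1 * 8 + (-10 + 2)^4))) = 428985344 / 804375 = 533.32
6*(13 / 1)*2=156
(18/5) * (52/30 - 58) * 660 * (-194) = 129678912/5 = 25935782.40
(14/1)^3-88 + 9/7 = 18601/7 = 2657.29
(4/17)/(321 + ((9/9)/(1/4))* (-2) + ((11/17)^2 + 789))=68/318599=0.00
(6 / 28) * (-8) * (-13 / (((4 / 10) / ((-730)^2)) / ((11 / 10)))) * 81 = 2645391728.57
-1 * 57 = -57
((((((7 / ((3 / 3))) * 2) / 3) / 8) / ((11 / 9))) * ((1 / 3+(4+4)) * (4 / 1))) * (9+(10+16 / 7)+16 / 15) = 11735 / 33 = 355.61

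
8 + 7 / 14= 17 / 2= 8.50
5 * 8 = 40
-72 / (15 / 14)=-67.20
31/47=0.66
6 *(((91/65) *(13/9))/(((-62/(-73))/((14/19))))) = 93002/8835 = 10.53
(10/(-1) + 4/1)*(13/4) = -39/2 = -19.50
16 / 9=1.78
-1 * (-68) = 68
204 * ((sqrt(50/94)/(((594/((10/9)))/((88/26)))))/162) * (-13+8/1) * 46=-782000 * sqrt(47)/4008771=-1.34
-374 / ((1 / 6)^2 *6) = -2244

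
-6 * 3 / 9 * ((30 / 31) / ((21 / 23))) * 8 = -3680 / 217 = -16.96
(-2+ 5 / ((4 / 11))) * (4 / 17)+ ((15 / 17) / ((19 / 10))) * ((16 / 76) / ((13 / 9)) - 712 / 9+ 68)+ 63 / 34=-227197 / 478686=-0.47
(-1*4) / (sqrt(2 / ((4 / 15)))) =-4*sqrt(30) / 15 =-1.46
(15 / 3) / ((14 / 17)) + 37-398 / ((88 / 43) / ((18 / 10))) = -472761 / 1540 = -306.99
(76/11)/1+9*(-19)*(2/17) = -2470/187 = -13.21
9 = 9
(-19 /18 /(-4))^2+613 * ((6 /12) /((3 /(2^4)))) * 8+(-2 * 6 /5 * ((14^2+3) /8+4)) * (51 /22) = 334802237 /25920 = 12916.75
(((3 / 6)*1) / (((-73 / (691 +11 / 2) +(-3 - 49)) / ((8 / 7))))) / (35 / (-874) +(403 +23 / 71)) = -24697492 / 908196029289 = -0.00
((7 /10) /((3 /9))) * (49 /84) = 49 /40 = 1.22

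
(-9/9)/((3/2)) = -2/3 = -0.67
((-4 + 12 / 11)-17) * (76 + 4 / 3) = -16936 / 11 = -1539.64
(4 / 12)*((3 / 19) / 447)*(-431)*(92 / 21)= -39652 / 178353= -0.22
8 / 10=4 / 5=0.80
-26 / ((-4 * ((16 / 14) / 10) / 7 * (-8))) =-3185 / 64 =-49.77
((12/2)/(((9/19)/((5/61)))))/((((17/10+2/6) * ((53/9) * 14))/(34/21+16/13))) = 2217300/125624681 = 0.02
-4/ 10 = -2/ 5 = -0.40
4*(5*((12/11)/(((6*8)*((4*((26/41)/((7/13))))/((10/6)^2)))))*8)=35875/16731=2.14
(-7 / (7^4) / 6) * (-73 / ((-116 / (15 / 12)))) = -365 / 954912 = -0.00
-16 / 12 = -1.33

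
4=4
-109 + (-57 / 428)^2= -19963807 / 183184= -108.98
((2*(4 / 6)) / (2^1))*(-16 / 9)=-32 / 27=-1.19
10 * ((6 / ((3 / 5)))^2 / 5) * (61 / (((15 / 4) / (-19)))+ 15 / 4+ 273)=-19390 / 3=-6463.33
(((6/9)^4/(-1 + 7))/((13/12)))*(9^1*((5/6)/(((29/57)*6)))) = 760/10179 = 0.07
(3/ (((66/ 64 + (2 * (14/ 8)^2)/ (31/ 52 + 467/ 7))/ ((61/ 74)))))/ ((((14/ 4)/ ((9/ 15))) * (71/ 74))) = 860867136/ 2186494345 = 0.39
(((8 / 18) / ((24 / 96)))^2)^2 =65536 / 6561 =9.99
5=5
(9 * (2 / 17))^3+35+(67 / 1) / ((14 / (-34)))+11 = -3973097 / 34391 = -115.53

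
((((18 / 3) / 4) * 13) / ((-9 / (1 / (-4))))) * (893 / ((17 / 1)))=11609 / 408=28.45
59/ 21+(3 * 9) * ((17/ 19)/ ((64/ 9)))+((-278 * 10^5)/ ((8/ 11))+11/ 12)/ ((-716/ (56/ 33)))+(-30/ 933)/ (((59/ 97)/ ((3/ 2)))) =22796988331469467/ 251616754368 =90602.03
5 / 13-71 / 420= 0.22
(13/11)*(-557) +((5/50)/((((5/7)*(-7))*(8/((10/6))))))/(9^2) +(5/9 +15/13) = -1825193663/2779920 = -656.56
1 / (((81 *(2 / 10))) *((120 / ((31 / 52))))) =31 / 101088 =0.00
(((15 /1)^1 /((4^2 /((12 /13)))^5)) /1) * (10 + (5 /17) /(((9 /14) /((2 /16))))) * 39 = 7478325 /1988759552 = 0.00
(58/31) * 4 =232/31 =7.48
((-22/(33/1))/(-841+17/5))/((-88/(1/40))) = -0.00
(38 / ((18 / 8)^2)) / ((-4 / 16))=-2432 / 81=-30.02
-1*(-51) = 51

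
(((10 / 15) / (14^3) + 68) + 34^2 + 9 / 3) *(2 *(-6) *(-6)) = 30301998 / 343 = 88344.02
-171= -171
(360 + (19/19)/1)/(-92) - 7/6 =-1405/276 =-5.09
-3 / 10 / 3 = -1 / 10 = -0.10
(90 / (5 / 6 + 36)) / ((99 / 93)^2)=57660 / 26741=2.16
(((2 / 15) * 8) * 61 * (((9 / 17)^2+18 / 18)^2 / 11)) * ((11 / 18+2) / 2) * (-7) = -2197956880 / 24805737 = -88.61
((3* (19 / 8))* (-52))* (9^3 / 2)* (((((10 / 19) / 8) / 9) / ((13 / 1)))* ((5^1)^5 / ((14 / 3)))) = -11390625 / 224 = -50851.00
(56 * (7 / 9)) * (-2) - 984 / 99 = -9608 / 99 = -97.05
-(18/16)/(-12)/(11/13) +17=6023/352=17.11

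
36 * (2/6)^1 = 12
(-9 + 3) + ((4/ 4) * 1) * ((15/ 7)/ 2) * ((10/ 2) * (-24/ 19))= -1698/ 133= -12.77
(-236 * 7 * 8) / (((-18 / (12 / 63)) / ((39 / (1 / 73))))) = 3583424 / 9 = 398158.22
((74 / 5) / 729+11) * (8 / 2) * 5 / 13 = 160676 / 9477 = 16.95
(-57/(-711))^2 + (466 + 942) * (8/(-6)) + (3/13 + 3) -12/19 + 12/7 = -181899948773/97116201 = -1873.01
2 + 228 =230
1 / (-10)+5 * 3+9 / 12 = 313 / 20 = 15.65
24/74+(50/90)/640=13861/42624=0.33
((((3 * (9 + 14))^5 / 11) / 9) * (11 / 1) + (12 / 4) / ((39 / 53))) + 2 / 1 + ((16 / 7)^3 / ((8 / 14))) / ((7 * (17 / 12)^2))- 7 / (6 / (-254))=671831362161355 / 3865953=173781564.90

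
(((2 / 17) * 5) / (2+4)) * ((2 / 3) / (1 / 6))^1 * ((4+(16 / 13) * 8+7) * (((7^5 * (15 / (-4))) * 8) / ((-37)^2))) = -910939400 / 302549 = -3010.88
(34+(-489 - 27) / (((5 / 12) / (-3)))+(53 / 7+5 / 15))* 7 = 394496 / 15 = 26299.73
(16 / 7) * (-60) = -960 / 7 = -137.14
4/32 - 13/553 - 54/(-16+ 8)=30311/4424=6.85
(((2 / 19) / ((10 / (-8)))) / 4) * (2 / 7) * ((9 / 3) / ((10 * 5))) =-6 / 16625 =-0.00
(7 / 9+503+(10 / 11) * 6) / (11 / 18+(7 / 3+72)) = 100828 / 14839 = 6.79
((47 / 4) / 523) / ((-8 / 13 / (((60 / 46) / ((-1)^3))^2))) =-137475 / 2213336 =-0.06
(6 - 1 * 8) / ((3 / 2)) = -4 / 3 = -1.33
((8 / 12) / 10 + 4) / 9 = 61 / 135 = 0.45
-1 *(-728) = 728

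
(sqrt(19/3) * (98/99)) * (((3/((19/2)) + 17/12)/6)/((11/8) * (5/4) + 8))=154840 * sqrt(57)/15794757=0.07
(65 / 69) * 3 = 2.83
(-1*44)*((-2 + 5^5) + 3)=-137544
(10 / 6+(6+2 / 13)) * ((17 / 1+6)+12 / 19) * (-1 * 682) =-93396490 / 741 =-126041.15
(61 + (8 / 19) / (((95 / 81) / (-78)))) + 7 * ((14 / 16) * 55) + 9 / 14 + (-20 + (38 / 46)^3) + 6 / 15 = 432263526071 / 1229840360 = 351.48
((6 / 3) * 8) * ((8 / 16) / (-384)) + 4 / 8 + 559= 26855 / 48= 559.48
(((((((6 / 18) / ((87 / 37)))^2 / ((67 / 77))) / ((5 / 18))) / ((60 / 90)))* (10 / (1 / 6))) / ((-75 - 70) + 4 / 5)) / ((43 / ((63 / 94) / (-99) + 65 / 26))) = -35292820 / 11729360561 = -0.00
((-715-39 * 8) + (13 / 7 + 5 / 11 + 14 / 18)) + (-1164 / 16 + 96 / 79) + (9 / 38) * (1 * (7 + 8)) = -4543116625 / 4160772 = -1091.89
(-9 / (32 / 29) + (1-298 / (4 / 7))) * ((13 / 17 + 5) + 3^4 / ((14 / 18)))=-221257443 / 3808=-58103.32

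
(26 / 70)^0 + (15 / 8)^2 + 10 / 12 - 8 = -509 / 192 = -2.65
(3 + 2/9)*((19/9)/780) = 551/63180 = 0.01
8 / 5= 1.60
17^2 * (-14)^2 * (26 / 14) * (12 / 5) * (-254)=-320637408 / 5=-64127481.60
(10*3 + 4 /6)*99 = 3036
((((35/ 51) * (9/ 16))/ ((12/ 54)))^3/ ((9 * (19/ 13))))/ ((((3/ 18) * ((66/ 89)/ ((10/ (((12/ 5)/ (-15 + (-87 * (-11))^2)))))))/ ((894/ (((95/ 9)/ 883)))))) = 294125397863750103616875/ 319644024832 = 920165481017.01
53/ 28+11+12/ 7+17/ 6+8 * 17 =12889/ 84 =153.44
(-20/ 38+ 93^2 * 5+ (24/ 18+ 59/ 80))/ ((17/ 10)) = 197204243/ 7752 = 25439.14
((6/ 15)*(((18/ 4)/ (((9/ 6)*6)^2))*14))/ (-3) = -14/ 135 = -0.10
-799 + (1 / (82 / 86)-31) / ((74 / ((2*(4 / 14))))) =-8487037 / 10619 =-799.23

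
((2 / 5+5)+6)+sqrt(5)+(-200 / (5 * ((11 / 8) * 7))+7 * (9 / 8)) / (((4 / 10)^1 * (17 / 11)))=sqrt(5)+165803 / 9520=19.65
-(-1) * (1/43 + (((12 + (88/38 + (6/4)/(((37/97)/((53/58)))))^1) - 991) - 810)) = -6252440393/3506564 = -1783.07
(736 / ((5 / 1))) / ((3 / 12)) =2944 / 5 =588.80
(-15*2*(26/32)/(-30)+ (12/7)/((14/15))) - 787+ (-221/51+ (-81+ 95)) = -1822057/2352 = -774.68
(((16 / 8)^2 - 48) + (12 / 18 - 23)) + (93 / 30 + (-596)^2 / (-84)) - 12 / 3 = -902159 / 210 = -4296.00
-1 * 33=-33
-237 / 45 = -79 / 15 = -5.27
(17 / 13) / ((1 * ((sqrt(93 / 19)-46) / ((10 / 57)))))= -7820 / 1564329-170 * sqrt(1767) / 29722251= -0.01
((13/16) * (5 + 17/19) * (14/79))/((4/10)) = 2.12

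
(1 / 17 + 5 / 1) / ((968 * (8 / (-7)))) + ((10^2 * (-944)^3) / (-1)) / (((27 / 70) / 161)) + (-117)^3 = 62405684214393322849 / 1777248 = 35113661241646.25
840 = 840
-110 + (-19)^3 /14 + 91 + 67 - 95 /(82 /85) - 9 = -157679 /287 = -549.40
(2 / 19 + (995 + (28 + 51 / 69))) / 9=149140 / 1311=113.76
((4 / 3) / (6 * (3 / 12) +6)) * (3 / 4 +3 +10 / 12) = 22 / 27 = 0.81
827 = 827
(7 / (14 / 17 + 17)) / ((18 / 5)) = 595 / 5454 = 0.11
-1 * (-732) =732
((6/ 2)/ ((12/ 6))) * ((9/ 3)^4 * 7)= 1701/ 2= 850.50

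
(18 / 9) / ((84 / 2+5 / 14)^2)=392 / 351649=0.00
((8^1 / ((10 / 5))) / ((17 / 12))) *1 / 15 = 16 / 85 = 0.19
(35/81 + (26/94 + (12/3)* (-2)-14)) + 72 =193048/3807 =50.71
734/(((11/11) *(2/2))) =734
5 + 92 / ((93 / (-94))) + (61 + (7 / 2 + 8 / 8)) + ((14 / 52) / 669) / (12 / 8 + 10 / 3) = -351667691 / 15637206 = -22.49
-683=-683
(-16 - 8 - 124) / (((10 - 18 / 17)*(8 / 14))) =-4403 / 152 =-28.97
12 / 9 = 4 / 3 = 1.33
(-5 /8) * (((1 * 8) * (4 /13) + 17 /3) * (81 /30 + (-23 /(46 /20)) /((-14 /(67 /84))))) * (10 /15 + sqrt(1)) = -15236605 /550368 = -27.68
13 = 13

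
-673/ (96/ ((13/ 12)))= -8749/ 1152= -7.59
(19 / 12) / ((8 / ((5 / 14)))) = 95 / 1344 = 0.07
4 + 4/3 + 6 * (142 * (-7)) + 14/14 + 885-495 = -16703/3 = -5567.67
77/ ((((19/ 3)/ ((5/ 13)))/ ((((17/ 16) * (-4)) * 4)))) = -19635/ 247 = -79.49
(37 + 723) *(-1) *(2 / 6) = -760 / 3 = -253.33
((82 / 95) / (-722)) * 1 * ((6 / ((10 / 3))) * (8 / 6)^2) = -656 / 171475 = -0.00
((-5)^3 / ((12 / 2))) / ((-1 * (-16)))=-125 / 96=-1.30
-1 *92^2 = -8464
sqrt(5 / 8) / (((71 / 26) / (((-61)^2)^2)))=179995933 * sqrt(10) / 142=4008430.41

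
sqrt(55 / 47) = sqrt(2585) / 47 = 1.08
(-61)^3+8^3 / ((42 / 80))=-4746121 / 21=-226005.76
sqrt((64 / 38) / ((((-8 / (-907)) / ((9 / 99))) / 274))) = 68.97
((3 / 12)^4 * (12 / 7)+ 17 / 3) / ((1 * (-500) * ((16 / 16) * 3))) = -0.00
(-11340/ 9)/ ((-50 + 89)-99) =21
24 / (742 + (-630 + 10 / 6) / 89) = 6408 / 196229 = 0.03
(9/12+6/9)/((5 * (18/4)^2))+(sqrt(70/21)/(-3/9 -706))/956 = 17/1215 -sqrt(30)/2025764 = 0.01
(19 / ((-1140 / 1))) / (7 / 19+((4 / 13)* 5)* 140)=-247 / 3197460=-0.00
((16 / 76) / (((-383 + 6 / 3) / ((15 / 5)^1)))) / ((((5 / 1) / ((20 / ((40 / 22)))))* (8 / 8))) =-44 / 12065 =-0.00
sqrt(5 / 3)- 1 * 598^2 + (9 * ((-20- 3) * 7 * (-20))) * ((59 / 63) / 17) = -6052128 / 17 + sqrt(15) / 3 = -356006.24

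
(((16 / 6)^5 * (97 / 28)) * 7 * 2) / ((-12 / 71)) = -28209152 / 729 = -38695.68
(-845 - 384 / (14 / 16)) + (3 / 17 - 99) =-1382.68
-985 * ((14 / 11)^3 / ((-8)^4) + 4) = -2685337535 / 681472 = -3940.50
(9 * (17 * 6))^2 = 842724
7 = 7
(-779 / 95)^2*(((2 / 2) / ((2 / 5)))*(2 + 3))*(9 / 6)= 5043 / 4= 1260.75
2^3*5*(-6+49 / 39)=-7400 / 39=-189.74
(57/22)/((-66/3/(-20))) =285/121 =2.36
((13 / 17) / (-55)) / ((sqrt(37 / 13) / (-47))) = 611 * sqrt(481) / 34595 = 0.39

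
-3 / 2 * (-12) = 18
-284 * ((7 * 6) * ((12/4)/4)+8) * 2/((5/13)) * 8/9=-2333344/45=-51852.09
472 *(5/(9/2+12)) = 143.03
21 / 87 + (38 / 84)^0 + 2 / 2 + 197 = 5778 / 29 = 199.24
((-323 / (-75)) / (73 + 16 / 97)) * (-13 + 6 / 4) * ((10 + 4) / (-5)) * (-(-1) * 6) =10088582 / 887125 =11.37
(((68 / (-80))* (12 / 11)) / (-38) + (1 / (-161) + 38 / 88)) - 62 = -41421913 / 672980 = -61.55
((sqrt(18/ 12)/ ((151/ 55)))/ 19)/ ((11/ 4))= 10 * sqrt(6)/ 2869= 0.01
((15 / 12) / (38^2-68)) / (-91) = -5 / 500864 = -0.00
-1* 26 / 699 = -26 / 699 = -0.04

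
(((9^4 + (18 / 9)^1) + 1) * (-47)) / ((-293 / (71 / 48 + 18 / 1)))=24037915 / 1172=20510.17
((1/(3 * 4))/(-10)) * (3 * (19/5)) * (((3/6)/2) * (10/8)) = -19/640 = -0.03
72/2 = 36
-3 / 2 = -1.50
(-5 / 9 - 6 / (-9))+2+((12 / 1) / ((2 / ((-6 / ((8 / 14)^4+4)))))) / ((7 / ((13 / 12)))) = 66947 / 88740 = 0.75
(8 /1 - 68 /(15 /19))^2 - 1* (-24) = 6128.82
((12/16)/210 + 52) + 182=65521/280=234.00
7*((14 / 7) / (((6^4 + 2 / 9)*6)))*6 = 63 / 5833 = 0.01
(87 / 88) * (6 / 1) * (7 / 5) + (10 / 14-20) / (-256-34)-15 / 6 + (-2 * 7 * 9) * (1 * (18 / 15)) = -6490391 / 44660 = -145.33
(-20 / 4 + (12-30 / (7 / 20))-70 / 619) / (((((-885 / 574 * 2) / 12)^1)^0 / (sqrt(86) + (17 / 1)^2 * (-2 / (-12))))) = -32903517 / 8666-341559 * sqrt(86) / 4333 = -4527.87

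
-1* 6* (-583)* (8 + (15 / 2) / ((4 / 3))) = 190641 / 4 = 47660.25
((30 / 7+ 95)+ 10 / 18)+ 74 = 10952 / 63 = 173.84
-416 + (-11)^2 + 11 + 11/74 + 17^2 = 381/74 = 5.15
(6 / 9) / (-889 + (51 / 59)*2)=-118 / 157047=-0.00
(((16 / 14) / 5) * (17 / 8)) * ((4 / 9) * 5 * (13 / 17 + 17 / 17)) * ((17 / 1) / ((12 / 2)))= 340 / 63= 5.40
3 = 3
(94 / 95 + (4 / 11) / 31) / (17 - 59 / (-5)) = 16217 / 466488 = 0.03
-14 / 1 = -14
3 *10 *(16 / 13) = 480 / 13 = 36.92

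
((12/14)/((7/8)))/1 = 48/49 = 0.98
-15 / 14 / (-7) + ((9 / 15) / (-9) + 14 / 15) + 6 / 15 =2087 / 1470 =1.42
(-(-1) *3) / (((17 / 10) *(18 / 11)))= 55 / 51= 1.08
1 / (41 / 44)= 44 / 41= 1.07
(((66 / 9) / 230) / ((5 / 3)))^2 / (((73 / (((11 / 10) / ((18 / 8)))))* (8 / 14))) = 9317 / 2172206250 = 0.00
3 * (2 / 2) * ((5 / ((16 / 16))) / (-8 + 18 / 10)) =-75 / 31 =-2.42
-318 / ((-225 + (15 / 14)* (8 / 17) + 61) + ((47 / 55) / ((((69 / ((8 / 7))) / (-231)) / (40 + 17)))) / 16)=8703660 / 4793681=1.82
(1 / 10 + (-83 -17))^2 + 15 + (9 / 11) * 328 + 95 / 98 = 553248089 / 53900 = 10264.34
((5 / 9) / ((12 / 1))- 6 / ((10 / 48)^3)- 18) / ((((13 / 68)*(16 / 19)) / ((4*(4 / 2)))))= -2971705621 / 87750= -33865.59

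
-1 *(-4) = 4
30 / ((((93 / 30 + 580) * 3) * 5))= 20 / 5831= 0.00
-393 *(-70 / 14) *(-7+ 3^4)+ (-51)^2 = 148011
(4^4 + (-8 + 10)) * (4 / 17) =1032 / 17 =60.71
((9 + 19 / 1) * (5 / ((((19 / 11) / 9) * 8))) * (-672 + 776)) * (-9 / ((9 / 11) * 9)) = -220220 / 19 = -11590.53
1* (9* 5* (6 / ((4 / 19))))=1282.50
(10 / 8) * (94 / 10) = 47 / 4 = 11.75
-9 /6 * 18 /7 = -27 /7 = -3.86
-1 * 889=-889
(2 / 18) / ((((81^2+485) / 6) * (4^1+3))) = 1 / 73983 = 0.00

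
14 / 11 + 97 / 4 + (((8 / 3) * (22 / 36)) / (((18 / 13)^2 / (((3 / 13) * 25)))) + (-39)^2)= 1551.43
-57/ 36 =-19/ 12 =-1.58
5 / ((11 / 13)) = 5.91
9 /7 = 1.29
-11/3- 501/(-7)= 1426/21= 67.90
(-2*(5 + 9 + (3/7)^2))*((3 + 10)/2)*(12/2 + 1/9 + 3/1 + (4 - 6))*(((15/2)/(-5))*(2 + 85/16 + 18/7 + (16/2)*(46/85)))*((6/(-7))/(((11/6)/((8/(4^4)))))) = -408.43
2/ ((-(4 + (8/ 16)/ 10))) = -0.49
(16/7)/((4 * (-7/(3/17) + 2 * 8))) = -12/497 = -0.02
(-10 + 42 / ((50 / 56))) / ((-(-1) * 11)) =926 / 275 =3.37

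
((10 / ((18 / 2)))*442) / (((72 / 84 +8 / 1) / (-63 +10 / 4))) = -935935 / 279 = -3354.61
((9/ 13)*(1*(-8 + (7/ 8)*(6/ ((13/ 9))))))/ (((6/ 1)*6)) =-227/ 2704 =-0.08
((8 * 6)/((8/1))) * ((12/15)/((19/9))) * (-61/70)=-6588/3325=-1.98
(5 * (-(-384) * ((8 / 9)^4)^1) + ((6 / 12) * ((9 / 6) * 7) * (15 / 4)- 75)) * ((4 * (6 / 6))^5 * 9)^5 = 76012578880597272821760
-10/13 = -0.77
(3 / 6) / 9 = 1 / 18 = 0.06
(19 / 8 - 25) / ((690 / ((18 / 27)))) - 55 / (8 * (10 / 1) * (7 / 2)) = -3163 / 14490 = -0.22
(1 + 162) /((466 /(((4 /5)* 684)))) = 222984 /1165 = 191.40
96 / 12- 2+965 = 971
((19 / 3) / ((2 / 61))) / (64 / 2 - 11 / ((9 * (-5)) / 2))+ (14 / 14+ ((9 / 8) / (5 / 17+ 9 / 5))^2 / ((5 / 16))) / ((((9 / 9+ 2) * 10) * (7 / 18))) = 19813533633 / 3242540560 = 6.11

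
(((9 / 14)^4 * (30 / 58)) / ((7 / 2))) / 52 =98415 / 202759648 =0.00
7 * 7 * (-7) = -343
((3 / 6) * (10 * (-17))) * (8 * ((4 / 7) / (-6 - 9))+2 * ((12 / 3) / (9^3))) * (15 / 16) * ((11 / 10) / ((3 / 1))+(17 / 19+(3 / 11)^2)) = 1467522841 / 46927188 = 31.27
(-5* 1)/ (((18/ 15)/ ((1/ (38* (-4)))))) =0.03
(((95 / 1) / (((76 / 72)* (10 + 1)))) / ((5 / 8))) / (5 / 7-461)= -0.03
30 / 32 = 15 / 16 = 0.94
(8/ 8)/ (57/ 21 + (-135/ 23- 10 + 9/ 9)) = -161/ 1957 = -0.08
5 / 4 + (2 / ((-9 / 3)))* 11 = -73 / 12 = -6.08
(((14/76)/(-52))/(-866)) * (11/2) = 77/3422432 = 0.00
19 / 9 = 2.11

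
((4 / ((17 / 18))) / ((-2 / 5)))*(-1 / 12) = 15 / 17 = 0.88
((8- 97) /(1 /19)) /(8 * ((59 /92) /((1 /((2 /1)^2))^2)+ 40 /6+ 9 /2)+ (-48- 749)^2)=-116679 /43841249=-0.00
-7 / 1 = -7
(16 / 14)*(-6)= -48 / 7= -6.86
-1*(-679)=679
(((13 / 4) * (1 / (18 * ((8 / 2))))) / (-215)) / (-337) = 13 / 20867040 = 0.00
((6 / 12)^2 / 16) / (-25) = -1 / 1600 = -0.00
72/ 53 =1.36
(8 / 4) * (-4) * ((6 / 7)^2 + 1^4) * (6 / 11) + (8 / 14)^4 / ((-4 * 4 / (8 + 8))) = -202736 / 26411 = -7.68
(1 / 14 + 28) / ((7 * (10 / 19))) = 7467 / 980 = 7.62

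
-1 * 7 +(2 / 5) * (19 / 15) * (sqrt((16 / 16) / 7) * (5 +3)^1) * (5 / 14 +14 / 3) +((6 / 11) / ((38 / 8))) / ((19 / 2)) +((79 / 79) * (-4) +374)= 32072 * sqrt(7) / 11025 +1441521 / 3971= 370.71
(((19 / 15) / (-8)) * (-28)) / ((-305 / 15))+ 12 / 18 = 821 / 1830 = 0.45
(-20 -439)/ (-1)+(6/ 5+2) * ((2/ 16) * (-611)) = 1073/ 5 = 214.60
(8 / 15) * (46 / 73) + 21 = 23363 / 1095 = 21.34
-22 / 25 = -0.88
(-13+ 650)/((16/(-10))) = -3185/8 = -398.12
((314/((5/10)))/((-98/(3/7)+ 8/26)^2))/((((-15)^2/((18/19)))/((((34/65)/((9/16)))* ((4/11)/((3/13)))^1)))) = 0.00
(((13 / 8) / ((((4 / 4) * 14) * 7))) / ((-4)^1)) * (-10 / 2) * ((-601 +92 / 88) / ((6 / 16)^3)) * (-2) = 6863480 / 14553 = 471.62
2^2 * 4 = 16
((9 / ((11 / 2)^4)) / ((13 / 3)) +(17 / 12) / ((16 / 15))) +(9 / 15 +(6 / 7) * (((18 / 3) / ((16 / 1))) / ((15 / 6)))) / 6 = 618978931 / 426345920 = 1.45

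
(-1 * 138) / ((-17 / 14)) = 1932 / 17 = 113.65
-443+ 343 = -100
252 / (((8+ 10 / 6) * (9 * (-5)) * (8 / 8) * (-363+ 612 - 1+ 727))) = -28 / 47125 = -0.00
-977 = -977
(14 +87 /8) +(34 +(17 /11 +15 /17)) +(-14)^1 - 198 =-225443 /1496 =-150.70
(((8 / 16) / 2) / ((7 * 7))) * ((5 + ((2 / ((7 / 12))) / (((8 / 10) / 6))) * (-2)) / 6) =-325 / 8232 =-0.04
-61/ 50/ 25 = -61/ 1250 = -0.05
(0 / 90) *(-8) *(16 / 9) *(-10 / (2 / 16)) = 0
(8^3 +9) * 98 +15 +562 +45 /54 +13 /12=619643 /12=51636.92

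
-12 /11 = -1.09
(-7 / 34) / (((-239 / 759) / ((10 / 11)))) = 2415 / 4063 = 0.59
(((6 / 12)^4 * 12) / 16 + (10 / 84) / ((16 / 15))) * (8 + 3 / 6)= 1207 / 896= 1.35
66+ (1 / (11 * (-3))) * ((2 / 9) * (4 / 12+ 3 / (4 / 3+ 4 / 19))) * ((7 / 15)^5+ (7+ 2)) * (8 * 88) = -21225159862 / 676603125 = -31.37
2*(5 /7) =10 /7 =1.43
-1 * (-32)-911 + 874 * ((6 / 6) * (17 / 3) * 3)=13979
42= 42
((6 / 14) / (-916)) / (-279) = 0.00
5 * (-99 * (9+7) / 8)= -990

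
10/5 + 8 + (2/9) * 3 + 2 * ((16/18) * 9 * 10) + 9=179.67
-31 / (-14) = 31 / 14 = 2.21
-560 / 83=-6.75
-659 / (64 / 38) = -12521 / 32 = -391.28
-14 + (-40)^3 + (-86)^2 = -56618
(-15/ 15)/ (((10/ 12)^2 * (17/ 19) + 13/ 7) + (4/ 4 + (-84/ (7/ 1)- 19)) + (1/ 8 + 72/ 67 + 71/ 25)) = 16039800/ 376644743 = 0.04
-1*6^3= -216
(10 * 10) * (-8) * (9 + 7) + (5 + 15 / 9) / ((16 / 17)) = -153515 / 12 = -12792.92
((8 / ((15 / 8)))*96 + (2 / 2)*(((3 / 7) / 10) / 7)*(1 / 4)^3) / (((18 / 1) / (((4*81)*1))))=115605531 / 15680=7372.80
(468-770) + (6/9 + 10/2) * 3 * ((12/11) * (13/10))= -15284/55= -277.89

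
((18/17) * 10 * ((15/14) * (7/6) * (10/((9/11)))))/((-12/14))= -9625/51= -188.73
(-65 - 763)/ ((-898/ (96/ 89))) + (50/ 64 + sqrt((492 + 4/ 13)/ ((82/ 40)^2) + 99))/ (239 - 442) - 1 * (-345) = 89814574319/ 259586656 - sqrt(61404811)/ 108199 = 345.92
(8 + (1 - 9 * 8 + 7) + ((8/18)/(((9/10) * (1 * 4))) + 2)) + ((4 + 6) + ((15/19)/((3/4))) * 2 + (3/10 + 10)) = -484343/15390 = -31.47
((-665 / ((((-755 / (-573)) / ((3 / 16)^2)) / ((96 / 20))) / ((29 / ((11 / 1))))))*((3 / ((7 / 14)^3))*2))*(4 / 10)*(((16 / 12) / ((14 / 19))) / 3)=-107977266 / 41525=-2600.30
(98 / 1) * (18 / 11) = 1764 / 11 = 160.36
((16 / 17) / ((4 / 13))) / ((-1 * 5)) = -52 / 85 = -0.61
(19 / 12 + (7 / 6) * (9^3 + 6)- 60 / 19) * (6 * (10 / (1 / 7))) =6830285 / 19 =359488.68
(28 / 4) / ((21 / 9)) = 3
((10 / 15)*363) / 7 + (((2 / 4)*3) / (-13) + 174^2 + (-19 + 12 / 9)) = 16539863 / 546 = 30292.79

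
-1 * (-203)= 203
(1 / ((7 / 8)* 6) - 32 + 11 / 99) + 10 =-1367 / 63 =-21.70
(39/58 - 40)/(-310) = 2281/17980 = 0.13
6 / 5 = 1.20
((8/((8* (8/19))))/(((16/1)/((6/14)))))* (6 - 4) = 57/448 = 0.13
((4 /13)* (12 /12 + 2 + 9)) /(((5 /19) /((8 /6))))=1216 /65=18.71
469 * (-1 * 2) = -938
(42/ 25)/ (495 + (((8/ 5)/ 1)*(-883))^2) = 6/ 7130353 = 0.00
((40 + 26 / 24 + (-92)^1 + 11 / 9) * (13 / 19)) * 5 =-116285 / 684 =-170.01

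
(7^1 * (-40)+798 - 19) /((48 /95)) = 47405 /48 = 987.60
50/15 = 10/3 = 3.33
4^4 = 256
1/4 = 0.25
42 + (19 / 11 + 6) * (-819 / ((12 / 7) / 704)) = -2598918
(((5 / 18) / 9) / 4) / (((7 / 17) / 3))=85 / 1512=0.06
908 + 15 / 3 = 913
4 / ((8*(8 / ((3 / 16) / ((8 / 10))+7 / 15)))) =673 / 15360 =0.04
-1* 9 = -9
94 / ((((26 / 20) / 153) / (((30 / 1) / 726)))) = 719100 / 1573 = 457.15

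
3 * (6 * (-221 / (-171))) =442 / 19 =23.26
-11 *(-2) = 22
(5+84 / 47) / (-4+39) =319 / 1645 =0.19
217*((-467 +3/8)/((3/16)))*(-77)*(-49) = -6112720306/3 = -2037573435.33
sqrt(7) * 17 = 17 * sqrt(7) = 44.98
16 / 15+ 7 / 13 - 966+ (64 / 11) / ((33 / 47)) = -22559377 / 23595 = -956.11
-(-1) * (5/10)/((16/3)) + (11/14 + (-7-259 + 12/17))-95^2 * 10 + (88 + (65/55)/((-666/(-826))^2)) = -420014876315297/4644918432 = -90424.60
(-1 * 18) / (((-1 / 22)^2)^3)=-2040838272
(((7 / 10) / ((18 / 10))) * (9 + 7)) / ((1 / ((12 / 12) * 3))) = 56 / 3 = 18.67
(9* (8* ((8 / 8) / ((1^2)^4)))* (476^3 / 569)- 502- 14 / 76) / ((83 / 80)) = 11802688932360 / 897313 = 13153368.93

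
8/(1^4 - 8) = -8/7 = -1.14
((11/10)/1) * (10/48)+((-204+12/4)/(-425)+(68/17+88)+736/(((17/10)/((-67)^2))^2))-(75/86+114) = 76529120958352313/14912400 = 5131911761.91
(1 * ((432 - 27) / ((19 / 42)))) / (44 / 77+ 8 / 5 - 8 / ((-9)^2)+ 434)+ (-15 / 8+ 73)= 6875529263 / 93956216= 73.18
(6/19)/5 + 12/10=24/19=1.26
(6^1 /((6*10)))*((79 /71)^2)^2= 38950081 /254116810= 0.15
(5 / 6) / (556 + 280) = 5 / 5016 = 0.00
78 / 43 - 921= -39525 / 43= -919.19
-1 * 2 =-2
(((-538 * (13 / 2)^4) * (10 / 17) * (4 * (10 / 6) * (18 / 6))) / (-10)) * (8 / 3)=153658180 / 51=3012905.49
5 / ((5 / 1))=1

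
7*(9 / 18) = 7 / 2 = 3.50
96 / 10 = 48 / 5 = 9.60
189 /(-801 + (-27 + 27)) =-21 /89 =-0.24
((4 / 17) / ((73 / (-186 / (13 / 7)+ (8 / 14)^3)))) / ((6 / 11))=-0.59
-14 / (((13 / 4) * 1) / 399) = -22344 / 13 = -1718.77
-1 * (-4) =4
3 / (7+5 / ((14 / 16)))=21 / 89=0.24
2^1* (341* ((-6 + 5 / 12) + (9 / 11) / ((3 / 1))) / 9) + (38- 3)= -19841 / 54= -367.43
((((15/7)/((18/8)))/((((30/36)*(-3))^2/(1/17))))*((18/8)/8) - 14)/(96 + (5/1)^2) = -16657/143990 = -0.12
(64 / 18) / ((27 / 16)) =512 / 243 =2.11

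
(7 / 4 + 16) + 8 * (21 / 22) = 1117 / 44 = 25.39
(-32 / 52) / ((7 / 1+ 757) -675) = -8 / 1157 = -0.01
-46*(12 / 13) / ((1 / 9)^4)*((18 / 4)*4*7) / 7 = -65190096 / 13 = -5014622.77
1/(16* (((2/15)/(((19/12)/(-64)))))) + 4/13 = 0.30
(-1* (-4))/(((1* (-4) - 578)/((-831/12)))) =277/582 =0.48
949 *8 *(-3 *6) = -136656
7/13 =0.54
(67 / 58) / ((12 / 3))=67 / 232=0.29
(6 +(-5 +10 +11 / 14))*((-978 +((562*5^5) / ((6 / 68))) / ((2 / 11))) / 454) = 2841861.21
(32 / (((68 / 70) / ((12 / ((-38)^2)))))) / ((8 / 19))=210 / 323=0.65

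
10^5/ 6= 50000/ 3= 16666.67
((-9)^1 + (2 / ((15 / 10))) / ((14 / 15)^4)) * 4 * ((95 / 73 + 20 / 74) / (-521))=295286445 / 3378737621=0.09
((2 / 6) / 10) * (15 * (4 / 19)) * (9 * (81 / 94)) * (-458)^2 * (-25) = -3822948900 / 893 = -4281017.81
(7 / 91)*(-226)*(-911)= 205886 / 13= 15837.38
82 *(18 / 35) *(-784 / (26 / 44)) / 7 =-7993.11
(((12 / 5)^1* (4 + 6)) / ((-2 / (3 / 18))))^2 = 4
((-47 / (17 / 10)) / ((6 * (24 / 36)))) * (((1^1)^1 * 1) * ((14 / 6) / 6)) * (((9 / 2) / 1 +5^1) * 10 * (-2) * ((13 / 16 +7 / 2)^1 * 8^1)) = 3594325 / 204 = 17619.24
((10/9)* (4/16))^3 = 125/5832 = 0.02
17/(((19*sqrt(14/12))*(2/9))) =153*sqrt(42)/266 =3.73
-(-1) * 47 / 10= 47 / 10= 4.70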